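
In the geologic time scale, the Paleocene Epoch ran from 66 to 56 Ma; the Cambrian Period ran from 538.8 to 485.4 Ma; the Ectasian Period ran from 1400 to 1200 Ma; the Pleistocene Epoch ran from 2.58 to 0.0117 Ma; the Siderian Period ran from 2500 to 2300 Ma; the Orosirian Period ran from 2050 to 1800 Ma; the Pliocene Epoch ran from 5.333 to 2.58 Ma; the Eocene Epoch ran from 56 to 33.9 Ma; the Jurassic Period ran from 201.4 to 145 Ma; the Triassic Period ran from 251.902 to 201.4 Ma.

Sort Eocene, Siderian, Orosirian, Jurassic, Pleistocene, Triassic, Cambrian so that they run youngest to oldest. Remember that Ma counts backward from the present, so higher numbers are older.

The oldest of these is Siderian (starts 2500 Ma) and the youngest is Pleistocene (ends 0.0117 Ma).
In between, by decreasing start age: Orosirian (2050), Cambrian (538.8), Triassic (251.902), Jurassic (201.4), Eocene (56).
Listing youngest first means reversing that sequence.

Pleistocene, then Eocene, then Jurassic, then Triassic, then Cambrian, then Orosirian, then Siderian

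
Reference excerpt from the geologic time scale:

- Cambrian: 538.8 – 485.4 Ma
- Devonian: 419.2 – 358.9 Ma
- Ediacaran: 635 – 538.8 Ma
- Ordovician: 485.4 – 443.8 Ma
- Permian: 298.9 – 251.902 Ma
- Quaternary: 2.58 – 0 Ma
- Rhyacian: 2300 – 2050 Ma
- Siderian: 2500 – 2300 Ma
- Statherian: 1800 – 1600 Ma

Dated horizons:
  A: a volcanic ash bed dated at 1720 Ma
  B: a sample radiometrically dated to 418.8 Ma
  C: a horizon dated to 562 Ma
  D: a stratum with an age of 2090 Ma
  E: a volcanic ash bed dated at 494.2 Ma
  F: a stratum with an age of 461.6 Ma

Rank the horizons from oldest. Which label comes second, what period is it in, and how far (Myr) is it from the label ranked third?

Larger Ma means older, so oldest first: D 2090 > A 1720 > C 562 > E 494.2 > F 461.6 > B 418.8.
Counting 2 along gives A (1720 Ma); the excerpt puts that inside the Statherian, 1800–1600 Ma.
Next in line is C (562 Ma), and 1720 − 562 = 1158 Myr.

A, in the Statherian; 1158 million years to C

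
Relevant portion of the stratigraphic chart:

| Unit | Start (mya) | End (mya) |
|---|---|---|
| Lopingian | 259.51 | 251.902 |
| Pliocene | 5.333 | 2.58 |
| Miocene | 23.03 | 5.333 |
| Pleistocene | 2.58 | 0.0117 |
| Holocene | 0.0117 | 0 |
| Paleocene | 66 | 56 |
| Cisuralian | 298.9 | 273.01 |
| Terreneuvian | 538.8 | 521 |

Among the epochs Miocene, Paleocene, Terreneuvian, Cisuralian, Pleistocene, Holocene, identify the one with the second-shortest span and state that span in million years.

Pleistocene, 2.5683 million years

Durations: Miocene 17.697; Paleocene 10; Terreneuvian 17.8; Cisuralian 25.89; Pleistocene 2.5683; Holocene 0.0117 Myr.
Sorted shortest-first: Holocene (0.0117), Pleistocene (2.5683), Paleocene (10), Miocene (17.697), Terreneuvian (17.8), Cisuralian (25.89).
The second shortest is Pleistocene at 2.5683 Myr.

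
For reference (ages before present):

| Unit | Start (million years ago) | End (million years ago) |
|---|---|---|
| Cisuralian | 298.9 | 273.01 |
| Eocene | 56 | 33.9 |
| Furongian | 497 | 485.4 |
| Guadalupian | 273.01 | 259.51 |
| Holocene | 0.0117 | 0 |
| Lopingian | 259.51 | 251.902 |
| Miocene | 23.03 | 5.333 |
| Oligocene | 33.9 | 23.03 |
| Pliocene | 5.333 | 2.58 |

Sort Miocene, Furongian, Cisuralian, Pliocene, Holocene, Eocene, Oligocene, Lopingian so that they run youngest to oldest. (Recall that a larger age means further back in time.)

Holocene, Pliocene, Miocene, Oligocene, Eocene, Lopingian, Cisuralian, Furongian

The oldest of these is Furongian (starts 497 Ma) and the youngest is Holocene (ends 0 Ma).
In between, by decreasing start age: Cisuralian (298.9), Lopingian (259.51), Eocene (56), Oligocene (33.9), Miocene (23.03), Pliocene (5.333).
Listing youngest first means reversing that sequence.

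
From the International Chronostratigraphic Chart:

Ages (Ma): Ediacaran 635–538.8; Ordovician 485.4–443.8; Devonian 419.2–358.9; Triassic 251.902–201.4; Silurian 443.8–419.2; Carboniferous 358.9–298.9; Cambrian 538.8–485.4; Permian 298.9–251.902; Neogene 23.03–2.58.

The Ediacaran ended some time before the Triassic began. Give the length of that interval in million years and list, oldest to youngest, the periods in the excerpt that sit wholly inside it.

The Ediacaran closes at 538.8 Ma and the Triassic opens at 251.902 Ma, so the interval is 538.8 − 251.902 = 286.898 Myr.
A period fits inside if it starts at or after 538.8 Ma and ends at or before 251.902 Ma; oldest first that gives Cambrian, Ordovician, Silurian, Devonian, Carboniferous, Permian.

286.898 million years; Cambrian, Ordovician, Silurian, Devonian, Carboniferous, Permian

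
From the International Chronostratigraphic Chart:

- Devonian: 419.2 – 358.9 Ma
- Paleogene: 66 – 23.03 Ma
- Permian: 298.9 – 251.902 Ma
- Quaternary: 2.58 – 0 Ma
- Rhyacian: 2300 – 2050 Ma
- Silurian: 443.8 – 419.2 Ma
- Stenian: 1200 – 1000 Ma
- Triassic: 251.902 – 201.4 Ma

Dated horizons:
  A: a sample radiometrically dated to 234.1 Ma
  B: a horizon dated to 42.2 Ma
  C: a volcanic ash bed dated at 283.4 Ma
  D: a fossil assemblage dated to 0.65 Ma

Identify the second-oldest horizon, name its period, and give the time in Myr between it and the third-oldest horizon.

Larger Ma means older, so oldest first: C 283.4 > A 234.1 > B 42.2 > D 0.65.
Counting 2 along gives A (234.1 Ma); the excerpt puts that inside the Triassic, 251.902–201.4 Ma.
Next in line is B (42.2 Ma), and 234.1 − 42.2 = 191.9 Myr.

A, in the Triassic; 191.9 million years to B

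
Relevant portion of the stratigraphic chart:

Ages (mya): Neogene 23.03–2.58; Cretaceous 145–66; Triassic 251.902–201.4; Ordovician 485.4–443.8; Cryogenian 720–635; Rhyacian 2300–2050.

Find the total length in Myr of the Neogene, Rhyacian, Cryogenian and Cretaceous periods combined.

Duration is start − end for each: (23.03 − 2.58) + (2300 − 2050) + (720 − 635) + (145 − 66).
That is 20.45 + 250 + 85 + 79, which totals 434.45 million years.

434.45 million years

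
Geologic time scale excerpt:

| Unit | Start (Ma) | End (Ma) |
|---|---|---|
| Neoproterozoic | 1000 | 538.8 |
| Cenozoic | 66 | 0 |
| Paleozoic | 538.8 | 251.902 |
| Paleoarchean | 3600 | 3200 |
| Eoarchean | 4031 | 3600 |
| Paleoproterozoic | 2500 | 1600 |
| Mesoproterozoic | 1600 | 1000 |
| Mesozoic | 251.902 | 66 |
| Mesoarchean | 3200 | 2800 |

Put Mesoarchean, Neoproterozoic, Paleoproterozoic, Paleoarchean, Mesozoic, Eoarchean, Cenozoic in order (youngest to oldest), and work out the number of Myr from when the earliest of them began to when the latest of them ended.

Start ages (Ma): Eoarchean 4031, Paleoarchean 3600, Mesoarchean 3200, Paleoproterozoic 2500, Neoproterozoic 1000, Mesozoic 251.902, Cenozoic 66.
Ordered youngest to oldest: Cenozoic, Mesozoic, Neoproterozoic, Paleoproterozoic, Mesoarchean, Paleoarchean, Eoarchean.
Span = 4031 − 0 = 4031 Myr.

Cenozoic, Mesozoic, Neoproterozoic, Paleoproterozoic, Mesoarchean, Paleoarchean, Eoarchean; total span 4031 Myr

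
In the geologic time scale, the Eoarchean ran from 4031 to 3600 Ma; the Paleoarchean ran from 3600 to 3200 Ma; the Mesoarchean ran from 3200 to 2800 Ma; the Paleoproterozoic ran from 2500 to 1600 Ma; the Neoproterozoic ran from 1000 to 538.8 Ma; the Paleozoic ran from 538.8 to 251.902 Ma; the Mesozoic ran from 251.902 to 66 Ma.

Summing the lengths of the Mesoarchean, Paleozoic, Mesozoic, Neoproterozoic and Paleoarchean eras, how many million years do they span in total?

1734 million years

Duration is start − end for each: (3200 − 2800) + (538.8 − 251.902) + (251.902 − 66) + (1000 − 538.8) + (3600 − 3200).
That is 400 + 286.898 + 185.902 + 461.2 + 400, which totals 1734 million years.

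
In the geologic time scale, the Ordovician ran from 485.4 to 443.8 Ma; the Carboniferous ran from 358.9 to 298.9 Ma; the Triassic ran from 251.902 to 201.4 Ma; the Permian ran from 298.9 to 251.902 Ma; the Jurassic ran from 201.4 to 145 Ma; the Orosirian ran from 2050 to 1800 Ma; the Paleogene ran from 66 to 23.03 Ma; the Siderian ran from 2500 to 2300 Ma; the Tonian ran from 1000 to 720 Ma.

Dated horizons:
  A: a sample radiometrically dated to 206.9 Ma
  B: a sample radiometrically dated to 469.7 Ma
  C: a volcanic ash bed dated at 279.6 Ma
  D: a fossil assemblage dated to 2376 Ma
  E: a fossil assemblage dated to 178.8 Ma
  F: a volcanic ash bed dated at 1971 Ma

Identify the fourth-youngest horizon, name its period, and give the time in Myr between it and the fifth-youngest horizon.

B, in the Ordovician; 1501.3 million years to F

Smaller Ma means younger, so youngest first: E 178.8 < A 206.9 < C 279.6 < B 469.7 < F 1971 < D 2376.
Counting 4 along gives B (469.7 Ma); the excerpt puts that inside the Ordovician, 485.4–443.8 Ma.
Next in line is F (1971 Ma), and 1971 − 469.7 = 1501.3 Myr.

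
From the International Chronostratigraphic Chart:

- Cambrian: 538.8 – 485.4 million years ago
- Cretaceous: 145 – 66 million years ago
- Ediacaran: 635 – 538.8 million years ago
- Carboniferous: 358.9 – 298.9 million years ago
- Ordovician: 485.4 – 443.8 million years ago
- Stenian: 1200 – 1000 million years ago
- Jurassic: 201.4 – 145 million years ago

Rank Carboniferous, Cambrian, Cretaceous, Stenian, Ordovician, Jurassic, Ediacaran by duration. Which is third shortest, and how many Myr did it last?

Jurassic, 56.4 million years

Durations: Carboniferous 60; Cambrian 53.4; Cretaceous 79; Stenian 200; Ordovician 41.6; Jurassic 56.4; Ediacaran 96.2 Myr.
Sorted shortest-first: Ordovician (41.6), Cambrian (53.4), Jurassic (56.4), Carboniferous (60), Cretaceous (79), Ediacaran (96.2), Stenian (200).
The third shortest is Jurassic at 56.4 Myr.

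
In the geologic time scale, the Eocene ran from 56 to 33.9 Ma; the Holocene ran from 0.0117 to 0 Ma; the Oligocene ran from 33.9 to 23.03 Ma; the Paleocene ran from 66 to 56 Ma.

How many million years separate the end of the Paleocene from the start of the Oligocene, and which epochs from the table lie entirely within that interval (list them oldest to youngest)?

22.1 million years; Eocene

The Paleocene closes at 56 Ma and the Oligocene opens at 33.9 Ma, so the interval is 56 − 33.9 = 22.1 Myr.
An epoch fits inside if it starts at or after 56 Ma and ends at or before 33.9 Ma; oldest first that gives Eocene.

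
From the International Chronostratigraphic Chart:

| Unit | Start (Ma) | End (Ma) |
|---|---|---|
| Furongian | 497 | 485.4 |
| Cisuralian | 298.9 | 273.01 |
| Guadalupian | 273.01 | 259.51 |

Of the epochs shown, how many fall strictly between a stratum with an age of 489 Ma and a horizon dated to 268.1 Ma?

1

489 Ma sits inside the Furongian (497–485.4) and 268.1 Ma inside the Guadalupian (273.01–259.51); neither of those is wholly between the two dates.
The listed epochs lying completely between them are Cisuralian — 1 in all.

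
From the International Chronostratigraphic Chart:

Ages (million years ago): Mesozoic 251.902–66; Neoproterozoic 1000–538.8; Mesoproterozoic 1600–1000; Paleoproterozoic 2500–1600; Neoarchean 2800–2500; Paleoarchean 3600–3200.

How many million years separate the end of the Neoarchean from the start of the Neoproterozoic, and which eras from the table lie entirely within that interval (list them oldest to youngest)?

1500 million years; Paleoproterozoic, Mesoproterozoic

End of Neoarchean = 2500 Ma; start of Neoproterozoic = 1000 Ma.
Gap = 2500 − 1000 = 1500 Myr.
Eras wholly inside 2500–1000 Ma: Paleoproterozoic (2500–1600), Mesoproterozoic (1600–1000).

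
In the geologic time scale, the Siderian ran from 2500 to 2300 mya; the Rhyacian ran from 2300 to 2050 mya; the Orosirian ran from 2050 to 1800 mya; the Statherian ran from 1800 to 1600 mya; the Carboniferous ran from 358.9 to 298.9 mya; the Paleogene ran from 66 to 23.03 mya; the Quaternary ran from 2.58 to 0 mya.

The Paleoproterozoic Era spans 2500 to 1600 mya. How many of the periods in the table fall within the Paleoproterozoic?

4

Periods inside 2500–1600 Ma: Siderian, Rhyacian, Orosirian, Statherian — 4 in total.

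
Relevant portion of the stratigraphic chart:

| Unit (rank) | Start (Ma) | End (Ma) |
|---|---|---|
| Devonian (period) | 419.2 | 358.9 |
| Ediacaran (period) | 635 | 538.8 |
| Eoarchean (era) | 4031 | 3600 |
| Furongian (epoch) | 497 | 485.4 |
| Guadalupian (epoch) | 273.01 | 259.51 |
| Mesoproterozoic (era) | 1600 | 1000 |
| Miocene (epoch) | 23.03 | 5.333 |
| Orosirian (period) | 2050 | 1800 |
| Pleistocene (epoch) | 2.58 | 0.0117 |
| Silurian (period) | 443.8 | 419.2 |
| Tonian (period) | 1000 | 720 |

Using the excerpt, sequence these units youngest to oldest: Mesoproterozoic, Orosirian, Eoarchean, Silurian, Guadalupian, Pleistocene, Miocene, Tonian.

The oldest of these is Eoarchean (starts 4031 Ma) and the youngest is Pleistocene (ends 0.0117 Ma).
In between, by decreasing start age: Orosirian (2050), Mesoproterozoic (1600), Tonian (1000), Silurian (443.8), Guadalupian (273.01), Miocene (23.03).
Listing youngest first means reversing that sequence.

Pleistocene, Miocene, Guadalupian, Silurian, Tonian, Mesoproterozoic, Orosirian, Eoarchean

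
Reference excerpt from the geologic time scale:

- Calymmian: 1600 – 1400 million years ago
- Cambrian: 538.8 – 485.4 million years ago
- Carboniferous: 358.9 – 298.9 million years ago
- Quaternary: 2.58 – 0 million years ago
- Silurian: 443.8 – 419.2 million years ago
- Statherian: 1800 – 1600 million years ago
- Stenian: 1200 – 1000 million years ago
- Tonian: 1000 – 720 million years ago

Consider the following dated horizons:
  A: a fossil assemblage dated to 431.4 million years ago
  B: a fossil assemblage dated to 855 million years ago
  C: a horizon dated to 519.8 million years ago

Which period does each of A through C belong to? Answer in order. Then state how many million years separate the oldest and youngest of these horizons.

Match each age against the start–end ranges in the excerpt: A = 431.4 Ma → Silurian (443.8–419.2); B = 855 Ma → Tonian (1000–720); C = 519.8 Ma → Cambrian (538.8–485.4).
The largest age is 855 Ma and the smallest is 431.4 Ma; their difference is 423.6 Myr.

A — Silurian; B — Tonian; C — Cambrian; span 423.6 million years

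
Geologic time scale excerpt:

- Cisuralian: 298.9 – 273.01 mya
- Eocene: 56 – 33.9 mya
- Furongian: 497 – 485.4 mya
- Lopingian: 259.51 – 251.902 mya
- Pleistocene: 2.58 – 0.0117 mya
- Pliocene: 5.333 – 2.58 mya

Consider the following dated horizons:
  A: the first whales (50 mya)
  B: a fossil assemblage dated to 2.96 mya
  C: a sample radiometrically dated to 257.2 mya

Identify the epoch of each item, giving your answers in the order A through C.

A — Eocene; B — Pliocene; C — Lopingian

A: 50 Ma lies in 56–33.9 Ma, so Eocene.
B: 2.96 Ma lies in 5.333–2.58 Ma, so Pliocene.
C: 257.2 Ma lies in 259.51–251.902 Ma, so Lopingian.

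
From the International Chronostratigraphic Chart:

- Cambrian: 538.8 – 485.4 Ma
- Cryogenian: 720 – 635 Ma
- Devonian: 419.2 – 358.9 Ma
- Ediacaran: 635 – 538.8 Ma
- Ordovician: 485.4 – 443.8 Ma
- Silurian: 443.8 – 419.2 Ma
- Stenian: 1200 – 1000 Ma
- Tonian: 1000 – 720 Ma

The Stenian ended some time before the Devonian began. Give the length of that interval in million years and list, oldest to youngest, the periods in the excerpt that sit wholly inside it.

580.8 million years; Tonian, Cryogenian, Ediacaran, Cambrian, Ordovician, Silurian

End of Stenian = 1000 Ma; start of Devonian = 419.2 Ma.
Gap = 1000 − 419.2 = 580.8 Myr.
Periods wholly inside 1000–419.2 Ma: Tonian (1000–720), Cryogenian (720–635), Ediacaran (635–538.8), Cambrian (538.8–485.4), Ordovician (485.4–443.8), Silurian (443.8–419.2).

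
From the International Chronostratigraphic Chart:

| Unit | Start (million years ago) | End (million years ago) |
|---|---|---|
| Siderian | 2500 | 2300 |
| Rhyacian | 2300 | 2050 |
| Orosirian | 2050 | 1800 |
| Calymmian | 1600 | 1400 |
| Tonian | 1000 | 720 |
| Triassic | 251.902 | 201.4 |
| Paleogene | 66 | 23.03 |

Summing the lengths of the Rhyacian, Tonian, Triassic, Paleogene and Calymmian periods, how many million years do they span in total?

Duration is start − end for each: (2300 − 2050) + (1000 − 720) + (251.902 − 201.4) + (66 − 23.03) + (1600 − 1400).
That is 250 + 280 + 50.502 + 42.97 + 200, which totals 823.472 million years.

823.472 million years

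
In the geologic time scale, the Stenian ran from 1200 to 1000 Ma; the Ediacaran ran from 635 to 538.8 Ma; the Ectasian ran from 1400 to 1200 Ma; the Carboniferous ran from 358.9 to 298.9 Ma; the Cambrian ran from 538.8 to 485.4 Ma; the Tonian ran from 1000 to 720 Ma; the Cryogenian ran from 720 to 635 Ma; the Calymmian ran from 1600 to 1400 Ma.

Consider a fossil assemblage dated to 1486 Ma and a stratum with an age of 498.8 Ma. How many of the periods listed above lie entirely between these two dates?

5

The older date is 1486 Ma and the younger is 498.8 Ma.
Periods with start < 1486 and end > 498.8 Ma: Ectasian (1400–1200), Stenian (1200–1000), Tonian (1000–720), Cryogenian (720–635), Ediacaran (635–538.8).
That is 5 complete periods.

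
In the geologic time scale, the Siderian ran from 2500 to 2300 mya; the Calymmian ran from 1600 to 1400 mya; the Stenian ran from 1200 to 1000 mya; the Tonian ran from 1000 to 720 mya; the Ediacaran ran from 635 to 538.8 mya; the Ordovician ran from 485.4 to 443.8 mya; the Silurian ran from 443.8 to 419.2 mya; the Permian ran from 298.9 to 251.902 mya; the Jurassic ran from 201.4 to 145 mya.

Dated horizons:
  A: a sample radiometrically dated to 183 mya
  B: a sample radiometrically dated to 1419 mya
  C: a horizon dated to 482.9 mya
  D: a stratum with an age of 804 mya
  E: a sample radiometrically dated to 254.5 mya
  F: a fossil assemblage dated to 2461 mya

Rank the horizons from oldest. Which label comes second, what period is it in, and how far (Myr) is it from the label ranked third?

B, in the Calymmian; 615 million years to D

Larger Ma means older, so oldest first: F 2461 > B 1419 > D 804 > C 482.9 > E 254.5 > A 183.
Counting 2 along gives B (1419 Ma); the excerpt puts that inside the Calymmian, 1600–1400 Ma.
Next in line is D (804 Ma), and 1419 − 804 = 615 Myr.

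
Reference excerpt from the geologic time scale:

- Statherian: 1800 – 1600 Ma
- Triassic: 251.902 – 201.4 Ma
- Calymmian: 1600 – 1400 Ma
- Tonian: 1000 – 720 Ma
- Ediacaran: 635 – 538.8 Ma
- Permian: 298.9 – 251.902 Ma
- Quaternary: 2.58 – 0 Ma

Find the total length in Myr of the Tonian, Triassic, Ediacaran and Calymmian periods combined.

626.702 million years

Duration is start − end for each: (1000 − 720) + (251.902 − 201.4) + (635 − 538.8) + (1600 − 1400).
That is 280 + 50.502 + 96.2 + 200, which totals 626.702 million years.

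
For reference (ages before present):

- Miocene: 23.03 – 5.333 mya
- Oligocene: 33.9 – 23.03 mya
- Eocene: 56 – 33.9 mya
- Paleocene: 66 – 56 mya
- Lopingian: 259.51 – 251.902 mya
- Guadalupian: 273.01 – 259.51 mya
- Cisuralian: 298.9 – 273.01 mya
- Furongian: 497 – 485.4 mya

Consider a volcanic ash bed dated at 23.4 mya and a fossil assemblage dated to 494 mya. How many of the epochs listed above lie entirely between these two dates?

5

494 Ma sits inside the Furongian (497–485.4) and 23.4 Ma inside the Oligocene (33.9–23.03); neither of those is wholly between the two dates.
The listed epochs lying completely between them are Cisuralian, Guadalupian, Lopingian, Paleocene, Eocene — 5 in all.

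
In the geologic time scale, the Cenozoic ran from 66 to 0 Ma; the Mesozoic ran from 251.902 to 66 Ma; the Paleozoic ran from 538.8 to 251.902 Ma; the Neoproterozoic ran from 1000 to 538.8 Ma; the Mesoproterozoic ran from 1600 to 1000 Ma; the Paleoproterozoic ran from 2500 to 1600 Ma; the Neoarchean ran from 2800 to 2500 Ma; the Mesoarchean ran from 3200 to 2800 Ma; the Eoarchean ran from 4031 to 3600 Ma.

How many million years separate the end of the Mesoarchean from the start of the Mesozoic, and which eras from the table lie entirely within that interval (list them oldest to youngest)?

The Mesoarchean closes at 2800 Ma and the Mesozoic opens at 251.902 Ma, so the interval is 2800 − 251.902 = 2548.098 Myr.
An era fits inside if it starts at or after 2800 Ma and ends at or before 251.902 Ma; oldest first that gives Neoarchean, Paleoproterozoic, Mesoproterozoic, Neoproterozoic, Paleozoic.

2548.098 million years; Neoarchean, Paleoproterozoic, Mesoproterozoic, Neoproterozoic, Paleozoic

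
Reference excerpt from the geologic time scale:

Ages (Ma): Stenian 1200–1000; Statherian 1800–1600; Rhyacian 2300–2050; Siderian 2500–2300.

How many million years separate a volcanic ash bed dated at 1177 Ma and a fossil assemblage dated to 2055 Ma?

2055 − 1177 = 878 million years.

878 million years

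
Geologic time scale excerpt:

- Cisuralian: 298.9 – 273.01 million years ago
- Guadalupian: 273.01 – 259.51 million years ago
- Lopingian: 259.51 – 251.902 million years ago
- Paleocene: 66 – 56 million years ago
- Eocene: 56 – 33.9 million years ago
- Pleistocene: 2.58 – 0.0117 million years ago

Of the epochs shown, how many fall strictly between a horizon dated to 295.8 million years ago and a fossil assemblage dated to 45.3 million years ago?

3

295.8 Ma sits inside the Cisuralian (298.9–273.01) and 45.3 Ma inside the Eocene (56–33.9); neither of those is wholly between the two dates.
The listed epochs lying completely between them are Guadalupian, Lopingian, Paleocene — 3 in all.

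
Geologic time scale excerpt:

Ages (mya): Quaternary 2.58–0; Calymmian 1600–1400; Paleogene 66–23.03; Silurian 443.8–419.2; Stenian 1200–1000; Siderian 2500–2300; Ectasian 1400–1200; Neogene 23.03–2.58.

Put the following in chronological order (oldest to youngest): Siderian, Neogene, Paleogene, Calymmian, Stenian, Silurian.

Siderian, Calymmian, Stenian, Silurian, Paleogene, Neogene

Read off each span (Ma): Siderian 2500–2300; Neogene 23.03–2.58; Paleogene 66–23.03; Calymmian 1600–1400; Stenian 1200–1000; Silurian 443.8–419.2.
Larger Ma is older, so oldest→youngest is Siderian, Calymmian, Stenian, Silurian, Paleogene, Neogene.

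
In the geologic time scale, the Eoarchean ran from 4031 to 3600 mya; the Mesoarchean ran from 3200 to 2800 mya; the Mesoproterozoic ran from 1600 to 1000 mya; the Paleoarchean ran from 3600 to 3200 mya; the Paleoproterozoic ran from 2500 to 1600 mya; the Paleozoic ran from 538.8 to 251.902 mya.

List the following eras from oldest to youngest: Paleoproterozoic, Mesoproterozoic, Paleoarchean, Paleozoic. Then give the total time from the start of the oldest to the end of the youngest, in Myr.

From the excerpt: Paleoproterozoic 2500–1600; Mesoproterozoic 1600–1000; Paleoarchean 3600–3200; Paleozoic 538.8–251.902 (Ma).
Larger Ma is earlier, so the oldest is Paleoarchean and the youngest is Paleozoic; oldest to youngest: Paleoarchean, Paleoproterozoic, Mesoproterozoic, Paleozoic.
Oldest start 3600 minus youngest end 251.902 gives 3348.098 Myr overall.

Paleoarchean → Paleoproterozoic → Mesoproterozoic → Paleozoic; total span 3348.098 Myr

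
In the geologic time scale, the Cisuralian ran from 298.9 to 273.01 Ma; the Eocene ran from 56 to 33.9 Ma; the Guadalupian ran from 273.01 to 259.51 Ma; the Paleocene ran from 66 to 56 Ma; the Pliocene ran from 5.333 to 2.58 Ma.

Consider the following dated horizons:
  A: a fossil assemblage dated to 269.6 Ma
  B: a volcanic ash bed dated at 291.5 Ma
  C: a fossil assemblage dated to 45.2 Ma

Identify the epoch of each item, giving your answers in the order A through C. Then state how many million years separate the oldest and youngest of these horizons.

Match each age against the start–end ranges in the excerpt: A = 269.6 Ma → Guadalupian (273.01–259.51); B = 291.5 Ma → Cisuralian (298.9–273.01); C = 45.2 Ma → Eocene (56–33.9).
The largest age is 291.5 Ma and the smallest is 45.2 Ma; their difference is 246.3 Myr.

A — Guadalupian; B — Cisuralian; C — Eocene; span 246.3 million years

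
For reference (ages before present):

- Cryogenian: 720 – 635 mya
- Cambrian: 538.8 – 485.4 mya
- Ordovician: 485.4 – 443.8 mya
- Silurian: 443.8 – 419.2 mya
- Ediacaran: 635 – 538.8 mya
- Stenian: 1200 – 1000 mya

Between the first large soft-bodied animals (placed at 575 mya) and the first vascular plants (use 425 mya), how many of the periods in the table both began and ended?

2

The older date is 575 Ma and the younger is 425 Ma.
Periods with start < 575 and end > 425 Ma: Cambrian (538.8–485.4), Ordovician (485.4–443.8).
That is 2 complete periods.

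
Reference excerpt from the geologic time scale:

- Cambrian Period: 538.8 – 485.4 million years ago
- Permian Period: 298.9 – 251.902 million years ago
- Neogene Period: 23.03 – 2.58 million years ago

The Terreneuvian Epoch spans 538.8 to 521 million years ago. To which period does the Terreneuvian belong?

The Terreneuvian (538.8–521 Ma) lies entirely within 538.8–485.4 Ma, the Cambrian Period.

Cambrian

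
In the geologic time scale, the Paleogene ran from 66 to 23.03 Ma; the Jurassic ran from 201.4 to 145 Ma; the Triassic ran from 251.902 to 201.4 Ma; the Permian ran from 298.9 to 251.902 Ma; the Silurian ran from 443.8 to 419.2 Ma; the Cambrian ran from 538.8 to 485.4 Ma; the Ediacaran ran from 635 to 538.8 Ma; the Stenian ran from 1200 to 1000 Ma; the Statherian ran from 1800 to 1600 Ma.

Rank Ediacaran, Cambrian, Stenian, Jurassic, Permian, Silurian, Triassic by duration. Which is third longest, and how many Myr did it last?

Jurassic, 56.4 million years

Start − end for each: Ediacaran 635 − 538.8 = 96.2; Cambrian 538.8 − 485.4 = 53.4; Stenian 1200 − 1000 = 200; Jurassic 201.4 − 145 = 56.4; Permian 298.9 − 251.902 = 46.998; Silurian 443.8 − 419.2 = 24.6; Triassic 251.902 − 201.4 = 50.502.
Ranking these from longest: Stenian > Ediacaran > Jurassic > Cambrian > Triassic > Permian > Silurian.
Position 3 in that ranking is Jurassic, which lasted 56.4 Myr.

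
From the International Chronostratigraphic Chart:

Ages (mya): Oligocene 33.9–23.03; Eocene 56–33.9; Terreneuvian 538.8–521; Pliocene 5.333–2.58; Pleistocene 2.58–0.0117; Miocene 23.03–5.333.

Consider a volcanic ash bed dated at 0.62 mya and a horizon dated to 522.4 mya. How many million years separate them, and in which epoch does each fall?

521.78 million years apart; the first in the Pleistocene, the second in the Terreneuvian

Elapsed time: 522.4 − 0.62 = 521.78 Myr.
0.62 Ma lies within 2.58–0.0117 Ma: Pleistocene.
522.4 Ma lies within 538.8–521 Ma: Terreneuvian.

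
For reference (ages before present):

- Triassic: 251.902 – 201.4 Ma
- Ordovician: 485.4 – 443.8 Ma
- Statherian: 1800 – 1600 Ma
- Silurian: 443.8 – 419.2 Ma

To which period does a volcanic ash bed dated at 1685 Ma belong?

1685 Ma lies between 1800 and 1600 Ma, so it falls in the Statherian.

Statherian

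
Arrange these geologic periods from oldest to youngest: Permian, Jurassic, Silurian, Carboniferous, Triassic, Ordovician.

Ordovician, Silurian, Carboniferous, Permian, Triassic, Jurassic

Era membership (oldest first within each) — Paleozoic: Ordovician, Silurian, Carboniferous, Permian; Mesozoic: Triassic, Jurassic. Paleozoic precedes Mesozoic, which precedes Cenozoic. Concatenating the groups in that era order gives oldest to youngest directly.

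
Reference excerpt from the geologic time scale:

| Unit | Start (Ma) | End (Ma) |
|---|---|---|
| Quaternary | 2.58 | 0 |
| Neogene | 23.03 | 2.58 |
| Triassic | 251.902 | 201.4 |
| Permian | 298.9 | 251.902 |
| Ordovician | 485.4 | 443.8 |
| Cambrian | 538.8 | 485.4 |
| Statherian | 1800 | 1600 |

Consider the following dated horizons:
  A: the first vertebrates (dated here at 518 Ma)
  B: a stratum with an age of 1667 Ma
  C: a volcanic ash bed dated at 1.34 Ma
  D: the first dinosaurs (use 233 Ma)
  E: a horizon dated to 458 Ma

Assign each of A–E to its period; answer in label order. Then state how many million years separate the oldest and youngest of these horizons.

Match each age against the start–end ranges in the excerpt: A = 518 Ma → Cambrian (538.8–485.4); B = 1667 Ma → Statherian (1800–1600); C = 1.34 Ma → Quaternary (2.58–0); D = 233 Ma → Triassic (251.902–201.4); E = 458 Ma → Ordovician (485.4–443.8).
The largest age is 1667 Ma and the smallest is 1.34 Ma; their difference is 1665.66 Myr.

A — Cambrian; B — Statherian; C — Quaternary; D — Triassic; E — Ordovician; span 1665.66 million years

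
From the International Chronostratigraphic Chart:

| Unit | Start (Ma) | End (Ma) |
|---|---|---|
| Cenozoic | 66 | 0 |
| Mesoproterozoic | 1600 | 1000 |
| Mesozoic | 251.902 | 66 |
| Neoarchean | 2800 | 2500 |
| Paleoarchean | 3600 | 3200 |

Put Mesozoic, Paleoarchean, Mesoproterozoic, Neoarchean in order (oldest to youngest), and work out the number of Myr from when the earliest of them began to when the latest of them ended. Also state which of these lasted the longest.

From the excerpt: Mesozoic 251.902–66; Paleoarchean 3600–3200; Mesoproterozoic 1600–1000; Neoarchean 2800–2500 (Ma).
Larger Ma is earlier, so the oldest is Paleoarchean and the youngest is Mesozoic; oldest to youngest: Paleoarchean, Neoarchean, Mesoproterozoic, Mesozoic.
Oldest start 3600 minus youngest end 66 gives 3534 Myr overall.
Individual lengths (start − end): Paleoarchean 400; Neoarchean 300; Mesoproterozoic 600; Mesozoic 185.902. The largest is Mesoproterozoic at 600 Myr.

Paleoarchean → Neoarchean → Mesoproterozoic → Mesozoic; total span 3534 Myr; longest is Mesoproterozoic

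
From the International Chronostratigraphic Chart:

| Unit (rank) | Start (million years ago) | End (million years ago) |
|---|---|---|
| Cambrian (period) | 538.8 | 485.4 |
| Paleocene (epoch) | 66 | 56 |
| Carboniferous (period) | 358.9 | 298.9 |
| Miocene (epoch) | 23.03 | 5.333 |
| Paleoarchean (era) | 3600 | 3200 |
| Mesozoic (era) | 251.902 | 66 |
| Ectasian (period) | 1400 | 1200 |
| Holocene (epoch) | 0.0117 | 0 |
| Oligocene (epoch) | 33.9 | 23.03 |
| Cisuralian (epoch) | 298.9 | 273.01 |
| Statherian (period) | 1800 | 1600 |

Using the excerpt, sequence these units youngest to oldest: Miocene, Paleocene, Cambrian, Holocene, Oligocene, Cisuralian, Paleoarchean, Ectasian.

Holocene, Miocene, Oligocene, Paleocene, Cisuralian, Cambrian, Ectasian, Paleoarchean

Sorting by start age (ascending Ma, since larger Ma = older): Holocene start 0.0117, Miocene start 23.03, Oligocene start 33.9, Paleocene start 66, Cisuralian start 298.9, Cambrian start 538.8, Ectasian start 1400, Paleoarchean start 3600.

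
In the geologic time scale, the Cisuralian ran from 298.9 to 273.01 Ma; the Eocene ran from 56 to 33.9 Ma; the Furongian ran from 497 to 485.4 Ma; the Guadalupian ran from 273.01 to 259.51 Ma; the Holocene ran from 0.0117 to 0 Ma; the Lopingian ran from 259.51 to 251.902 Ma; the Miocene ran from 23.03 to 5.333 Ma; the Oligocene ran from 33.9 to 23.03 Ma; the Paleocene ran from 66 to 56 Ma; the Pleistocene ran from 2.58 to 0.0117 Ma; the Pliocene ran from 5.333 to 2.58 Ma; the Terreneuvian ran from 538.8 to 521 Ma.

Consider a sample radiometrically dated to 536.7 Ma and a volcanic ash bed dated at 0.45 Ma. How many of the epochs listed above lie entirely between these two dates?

9

The older date is 536.7 Ma and the younger is 0.45 Ma.
Epochs with start < 536.7 and end > 0.45 Ma: Furongian (497–485.4), Cisuralian (298.9–273.01), Guadalupian (273.01–259.51), Lopingian (259.51–251.902), Paleocene (66–56), Eocene (56–33.9), Oligocene (33.9–23.03), Miocene (23.03–5.333), Pliocene (5.333–2.58).
That is 9 complete epochs.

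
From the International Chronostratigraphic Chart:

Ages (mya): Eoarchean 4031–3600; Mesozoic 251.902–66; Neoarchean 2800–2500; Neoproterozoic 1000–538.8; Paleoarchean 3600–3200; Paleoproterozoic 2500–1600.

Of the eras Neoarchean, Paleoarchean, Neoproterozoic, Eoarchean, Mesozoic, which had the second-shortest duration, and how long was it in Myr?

Durations: Neoarchean 300; Paleoarchean 400; Neoproterozoic 461.2; Eoarchean 431; Mesozoic 185.902 Myr.
Sorted shortest-first: Mesozoic (185.902), Neoarchean (300), Paleoarchean (400), Eoarchean (431), Neoproterozoic (461.2).
The second shortest is Neoarchean at 300 Myr.

Neoarchean, 300 million years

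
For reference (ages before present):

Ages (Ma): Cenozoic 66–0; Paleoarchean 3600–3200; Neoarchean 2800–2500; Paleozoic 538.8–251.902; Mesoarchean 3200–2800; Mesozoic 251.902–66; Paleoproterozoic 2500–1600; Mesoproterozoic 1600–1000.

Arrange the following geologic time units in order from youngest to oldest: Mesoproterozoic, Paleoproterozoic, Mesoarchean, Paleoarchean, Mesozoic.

Read off each span (Ma): Mesoproterozoic 1600–1000; Paleoproterozoic 2500–1600; Mesoarchean 3200–2800; Paleoarchean 3600–3200; Mesozoic 251.902–66.
Larger Ma is older, so oldest→youngest is Paleoarchean, Mesoarchean, Paleoproterozoic, Mesoproterozoic, Mesozoic; reverse it for youngest→oldest.

Mesozoic, Mesoproterozoic, Paleoproterozoic, Mesoarchean, Paleoarchean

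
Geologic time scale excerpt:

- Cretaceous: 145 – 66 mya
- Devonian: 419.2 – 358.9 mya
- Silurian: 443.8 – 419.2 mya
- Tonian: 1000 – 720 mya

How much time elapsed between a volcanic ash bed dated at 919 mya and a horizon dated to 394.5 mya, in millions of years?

919 − 394.5 = 524.5 million years.

524.5 million years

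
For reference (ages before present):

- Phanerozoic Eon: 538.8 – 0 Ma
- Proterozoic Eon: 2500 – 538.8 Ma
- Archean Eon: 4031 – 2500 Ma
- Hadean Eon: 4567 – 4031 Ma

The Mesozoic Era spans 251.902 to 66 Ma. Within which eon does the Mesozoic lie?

The Mesozoic (251.902–66 Ma) lies entirely within 538.8–0 Ma, the Phanerozoic Eon.

Phanerozoic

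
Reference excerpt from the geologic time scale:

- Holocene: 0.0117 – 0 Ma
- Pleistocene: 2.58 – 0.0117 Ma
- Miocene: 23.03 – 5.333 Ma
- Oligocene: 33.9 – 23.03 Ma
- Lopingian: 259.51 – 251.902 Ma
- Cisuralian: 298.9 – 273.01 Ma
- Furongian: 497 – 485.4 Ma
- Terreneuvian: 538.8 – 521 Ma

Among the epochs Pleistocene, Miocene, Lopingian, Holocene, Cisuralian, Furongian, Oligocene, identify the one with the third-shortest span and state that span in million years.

Lopingian, 7.608 million years

Start − end for each: Pleistocene 2.58 − 0.0117 = 2.5683; Miocene 23.03 − 5.333 = 17.697; Lopingian 259.51 − 251.902 = 7.608; Holocene 0.0117 − 0 = 0.0117; Cisuralian 298.9 − 273.01 = 25.89; Furongian 497 − 485.4 = 11.6; Oligocene 33.9 − 23.03 = 10.87.
Ranking these from shortest: Holocene < Pleistocene < Lopingian < Oligocene < Furongian < Miocene < Cisuralian.
Position 3 in that ranking is Lopingian, which lasted 7.608 Myr.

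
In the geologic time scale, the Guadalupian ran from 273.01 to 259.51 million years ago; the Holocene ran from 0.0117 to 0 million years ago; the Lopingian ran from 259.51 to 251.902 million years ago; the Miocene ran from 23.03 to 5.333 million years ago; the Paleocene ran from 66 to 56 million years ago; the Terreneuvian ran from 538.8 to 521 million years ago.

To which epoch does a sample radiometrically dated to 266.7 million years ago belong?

266.7 Ma lies between 273.01 and 259.51 Ma, so it falls in the Guadalupian.

Guadalupian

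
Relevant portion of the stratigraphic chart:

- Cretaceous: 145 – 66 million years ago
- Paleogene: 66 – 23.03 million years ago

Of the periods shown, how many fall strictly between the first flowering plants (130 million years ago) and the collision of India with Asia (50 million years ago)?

0

Checking each listed span, none has both start < 130 Ma and end > 50 Ma — every period straddles one of the two dates or lies outside them — so the count is 0.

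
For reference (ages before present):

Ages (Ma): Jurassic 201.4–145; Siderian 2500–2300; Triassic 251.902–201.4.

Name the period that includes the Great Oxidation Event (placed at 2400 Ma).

2400 Ma lies between 2500 and 2300 Ma, so it falls in the Siderian.

Siderian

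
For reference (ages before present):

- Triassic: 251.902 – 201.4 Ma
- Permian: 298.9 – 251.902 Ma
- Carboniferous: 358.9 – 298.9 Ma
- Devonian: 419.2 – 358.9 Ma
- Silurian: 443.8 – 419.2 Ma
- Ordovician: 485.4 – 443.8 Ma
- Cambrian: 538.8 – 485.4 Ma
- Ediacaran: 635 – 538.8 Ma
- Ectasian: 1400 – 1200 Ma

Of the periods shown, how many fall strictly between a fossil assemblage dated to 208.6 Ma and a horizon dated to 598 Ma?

6

The older date is 598 Ma and the younger is 208.6 Ma.
Periods with start < 598 and end > 208.6 Ma: Cambrian (538.8–485.4), Ordovician (485.4–443.8), Silurian (443.8–419.2), Devonian (419.2–358.9), Carboniferous (358.9–298.9), Permian (298.9–251.902).
That is 6 complete periods.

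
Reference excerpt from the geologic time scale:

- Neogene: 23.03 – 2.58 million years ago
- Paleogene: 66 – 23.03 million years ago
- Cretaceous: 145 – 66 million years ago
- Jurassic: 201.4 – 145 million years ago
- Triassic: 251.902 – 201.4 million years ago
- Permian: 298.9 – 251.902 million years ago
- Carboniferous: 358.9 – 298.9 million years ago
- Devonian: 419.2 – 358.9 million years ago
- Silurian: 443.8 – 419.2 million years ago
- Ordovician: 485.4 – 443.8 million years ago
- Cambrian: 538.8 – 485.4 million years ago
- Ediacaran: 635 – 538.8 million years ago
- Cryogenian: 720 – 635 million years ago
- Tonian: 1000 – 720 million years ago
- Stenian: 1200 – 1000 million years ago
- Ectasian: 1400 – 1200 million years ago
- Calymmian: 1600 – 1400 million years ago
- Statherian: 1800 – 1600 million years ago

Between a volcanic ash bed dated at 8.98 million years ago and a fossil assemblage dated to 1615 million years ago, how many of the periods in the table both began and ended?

16

The older date is 1615 Ma and the younger is 8.98 Ma.
Periods with start < 1615 and end > 8.98 Ma: Calymmian (1600–1400), Ectasian (1400–1200), Stenian (1200–1000), Tonian (1000–720), Cryogenian (720–635), Ediacaran (635–538.8), Cambrian (538.8–485.4), Ordovician (485.4–443.8), Silurian (443.8–419.2), Devonian (419.2–358.9), Carboniferous (358.9–298.9), Permian (298.9–251.902), Triassic (251.902–201.4), Jurassic (201.4–145), Cretaceous (145–66), Paleogene (66–23.03).
That is 16 complete periods.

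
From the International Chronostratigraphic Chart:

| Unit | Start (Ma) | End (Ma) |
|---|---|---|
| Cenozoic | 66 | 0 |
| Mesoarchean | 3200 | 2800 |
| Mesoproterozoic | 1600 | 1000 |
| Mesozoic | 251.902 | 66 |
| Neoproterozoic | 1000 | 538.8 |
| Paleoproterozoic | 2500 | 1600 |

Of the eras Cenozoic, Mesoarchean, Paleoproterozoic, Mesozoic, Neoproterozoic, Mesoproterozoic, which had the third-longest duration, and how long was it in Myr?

Neoproterozoic, 461.2 million years

Durations: Cenozoic 66; Mesoarchean 400; Paleoproterozoic 900; Mesozoic 185.902; Neoproterozoic 461.2; Mesoproterozoic 600 Myr.
Sorted longest-first: Paleoproterozoic (900), Mesoproterozoic (600), Neoproterozoic (461.2), Mesoarchean (400), Mesozoic (185.902), Cenozoic (66).
The third longest is Neoproterozoic at 461.2 Myr.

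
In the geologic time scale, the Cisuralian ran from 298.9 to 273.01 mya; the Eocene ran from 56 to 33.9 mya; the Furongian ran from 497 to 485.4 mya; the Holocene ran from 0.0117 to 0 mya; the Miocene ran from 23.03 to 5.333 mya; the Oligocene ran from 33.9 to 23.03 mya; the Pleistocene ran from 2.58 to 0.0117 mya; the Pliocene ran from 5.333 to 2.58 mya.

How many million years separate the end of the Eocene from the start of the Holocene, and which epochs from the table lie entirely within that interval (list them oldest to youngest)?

End of Eocene = 33.9 Ma; start of Holocene = 0.0117 Ma.
Gap = 33.9 − 0.0117 = 33.8883 Myr.
Epochs wholly inside 33.9–0.0117 Ma: Oligocene (33.9–23.03), Miocene (23.03–5.333), Pliocene (5.333–2.58), Pleistocene (2.58–0.0117).

33.8883 million years; Oligocene, Miocene, Pliocene, Pleistocene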